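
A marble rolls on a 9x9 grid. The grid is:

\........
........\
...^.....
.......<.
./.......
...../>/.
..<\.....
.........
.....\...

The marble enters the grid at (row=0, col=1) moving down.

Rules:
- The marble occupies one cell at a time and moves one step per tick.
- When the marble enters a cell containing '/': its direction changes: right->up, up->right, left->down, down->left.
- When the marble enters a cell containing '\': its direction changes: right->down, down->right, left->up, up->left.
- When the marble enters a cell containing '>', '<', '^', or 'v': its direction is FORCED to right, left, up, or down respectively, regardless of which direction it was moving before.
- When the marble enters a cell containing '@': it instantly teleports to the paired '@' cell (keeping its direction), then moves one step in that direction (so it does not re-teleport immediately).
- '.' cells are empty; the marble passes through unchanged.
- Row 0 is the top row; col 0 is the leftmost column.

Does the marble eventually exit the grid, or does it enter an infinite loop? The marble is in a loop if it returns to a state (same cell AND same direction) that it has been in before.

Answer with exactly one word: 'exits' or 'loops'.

Answer: exits

Derivation:
Step 1: enter (0,1), '.' pass, move down to (1,1)
Step 2: enter (1,1), '.' pass, move down to (2,1)
Step 3: enter (2,1), '.' pass, move down to (3,1)
Step 4: enter (3,1), '.' pass, move down to (4,1)
Step 5: enter (4,1), '/' deflects down->left, move left to (4,0)
Step 6: enter (4,0), '.' pass, move left to (4,-1)
Step 7: at (4,-1) — EXIT via left edge, pos 4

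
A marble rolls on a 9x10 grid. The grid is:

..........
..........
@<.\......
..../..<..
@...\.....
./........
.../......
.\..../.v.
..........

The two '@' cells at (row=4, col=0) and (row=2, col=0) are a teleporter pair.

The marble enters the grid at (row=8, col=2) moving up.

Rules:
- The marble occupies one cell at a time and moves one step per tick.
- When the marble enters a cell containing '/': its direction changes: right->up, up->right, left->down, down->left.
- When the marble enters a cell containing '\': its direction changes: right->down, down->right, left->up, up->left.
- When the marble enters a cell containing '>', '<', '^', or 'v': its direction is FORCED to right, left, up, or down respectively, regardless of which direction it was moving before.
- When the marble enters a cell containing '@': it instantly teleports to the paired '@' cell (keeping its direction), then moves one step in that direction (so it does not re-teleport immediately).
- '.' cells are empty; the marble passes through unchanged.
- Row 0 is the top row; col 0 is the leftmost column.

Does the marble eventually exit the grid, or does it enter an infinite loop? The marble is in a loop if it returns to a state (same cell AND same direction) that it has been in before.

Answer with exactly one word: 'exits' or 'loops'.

Answer: exits

Derivation:
Step 1: enter (8,2), '.' pass, move up to (7,2)
Step 2: enter (7,2), '.' pass, move up to (6,2)
Step 3: enter (6,2), '.' pass, move up to (5,2)
Step 4: enter (5,2), '.' pass, move up to (4,2)
Step 5: enter (4,2), '.' pass, move up to (3,2)
Step 6: enter (3,2), '.' pass, move up to (2,2)
Step 7: enter (2,2), '.' pass, move up to (1,2)
Step 8: enter (1,2), '.' pass, move up to (0,2)
Step 9: enter (0,2), '.' pass, move up to (-1,2)
Step 10: at (-1,2) — EXIT via top edge, pos 2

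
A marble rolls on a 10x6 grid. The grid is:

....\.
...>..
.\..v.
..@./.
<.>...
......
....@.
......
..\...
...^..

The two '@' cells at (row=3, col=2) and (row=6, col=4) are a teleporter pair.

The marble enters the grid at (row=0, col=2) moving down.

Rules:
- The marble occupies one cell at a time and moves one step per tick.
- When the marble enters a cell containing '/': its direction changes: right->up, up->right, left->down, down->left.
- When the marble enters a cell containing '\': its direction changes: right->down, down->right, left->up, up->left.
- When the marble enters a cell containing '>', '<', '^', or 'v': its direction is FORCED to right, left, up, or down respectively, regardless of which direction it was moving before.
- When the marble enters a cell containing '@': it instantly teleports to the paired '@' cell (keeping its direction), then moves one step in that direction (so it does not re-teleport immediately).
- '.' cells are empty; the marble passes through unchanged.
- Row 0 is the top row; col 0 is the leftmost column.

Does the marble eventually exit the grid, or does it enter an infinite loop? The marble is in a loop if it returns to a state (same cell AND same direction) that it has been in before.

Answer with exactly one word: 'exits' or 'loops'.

Step 1: enter (0,2), '.' pass, move down to (1,2)
Step 2: enter (1,2), '.' pass, move down to (2,2)
Step 3: enter (2,2), '.' pass, move down to (3,2)
Step 4: enter (3,2), '@' teleport (3,2)->(6,4), also enter (6,4), move down to (7,4)
Step 5: enter (7,4), '.' pass, move down to (8,4)
Step 6: enter (8,4), '.' pass, move down to (9,4)
Step 7: enter (9,4), '.' pass, move down to (10,4)
Step 8: at (10,4) — EXIT via bottom edge, pos 4

Answer: exits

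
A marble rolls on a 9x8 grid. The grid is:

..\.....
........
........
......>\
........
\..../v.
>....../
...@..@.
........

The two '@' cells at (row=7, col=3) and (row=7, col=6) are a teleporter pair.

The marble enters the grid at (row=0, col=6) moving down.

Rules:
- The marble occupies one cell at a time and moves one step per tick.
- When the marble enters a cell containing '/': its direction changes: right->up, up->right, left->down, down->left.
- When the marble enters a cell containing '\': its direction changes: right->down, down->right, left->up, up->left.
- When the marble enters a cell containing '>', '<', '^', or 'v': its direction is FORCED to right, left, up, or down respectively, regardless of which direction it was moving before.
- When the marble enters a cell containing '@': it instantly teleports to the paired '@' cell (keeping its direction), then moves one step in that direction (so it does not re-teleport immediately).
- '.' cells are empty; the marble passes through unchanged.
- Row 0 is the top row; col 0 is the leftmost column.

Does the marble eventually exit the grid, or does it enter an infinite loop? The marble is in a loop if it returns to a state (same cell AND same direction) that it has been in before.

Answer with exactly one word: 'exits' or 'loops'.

Answer: loops

Derivation:
Step 1: enter (0,6), '.' pass, move down to (1,6)
Step 2: enter (1,6), '.' pass, move down to (2,6)
Step 3: enter (2,6), '.' pass, move down to (3,6)
Step 4: enter (3,6), '>' forces down->right, move right to (3,7)
Step 5: enter (3,7), '\' deflects right->down, move down to (4,7)
Step 6: enter (4,7), '.' pass, move down to (5,7)
Step 7: enter (5,7), '.' pass, move down to (6,7)
Step 8: enter (6,7), '/' deflects down->left, move left to (6,6)
Step 9: enter (6,6), '.' pass, move left to (6,5)
Step 10: enter (6,5), '.' pass, move left to (6,4)
Step 11: enter (6,4), '.' pass, move left to (6,3)
Step 12: enter (6,3), '.' pass, move left to (6,2)
Step 13: enter (6,2), '.' pass, move left to (6,1)
Step 14: enter (6,1), '.' pass, move left to (6,0)
Step 15: enter (6,0), '>' forces left->right, move right to (6,1)
Step 16: enter (6,1), '.' pass, move right to (6,2)
Step 17: enter (6,2), '.' pass, move right to (6,3)
Step 18: enter (6,3), '.' pass, move right to (6,4)
Step 19: enter (6,4), '.' pass, move right to (6,5)
Step 20: enter (6,5), '.' pass, move right to (6,6)
Step 21: enter (6,6), '.' pass, move right to (6,7)
Step 22: enter (6,7), '/' deflects right->up, move up to (5,7)
Step 23: enter (5,7), '.' pass, move up to (4,7)
Step 24: enter (4,7), '.' pass, move up to (3,7)
Step 25: enter (3,7), '\' deflects up->left, move left to (3,6)
Step 26: enter (3,6), '>' forces left->right, move right to (3,7)
Step 27: at (3,7) dir=right — LOOP DETECTED (seen before)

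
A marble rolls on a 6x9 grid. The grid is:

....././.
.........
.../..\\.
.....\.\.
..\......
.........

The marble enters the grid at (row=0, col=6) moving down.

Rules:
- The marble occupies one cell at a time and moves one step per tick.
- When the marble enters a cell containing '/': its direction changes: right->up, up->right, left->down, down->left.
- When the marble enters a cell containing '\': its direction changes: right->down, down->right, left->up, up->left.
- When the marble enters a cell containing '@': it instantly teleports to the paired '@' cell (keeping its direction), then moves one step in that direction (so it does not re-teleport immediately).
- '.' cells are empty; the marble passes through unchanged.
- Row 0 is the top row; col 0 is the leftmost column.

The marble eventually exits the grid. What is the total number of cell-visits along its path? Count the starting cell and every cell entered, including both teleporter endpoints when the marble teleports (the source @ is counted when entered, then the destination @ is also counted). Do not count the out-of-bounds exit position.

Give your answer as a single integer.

Step 1: enter (0,6), '.' pass, move down to (1,6)
Step 2: enter (1,6), '.' pass, move down to (2,6)
Step 3: enter (2,6), '\' deflects down->right, move right to (2,7)
Step 4: enter (2,7), '\' deflects right->down, move down to (3,7)
Step 5: enter (3,7), '\' deflects down->right, move right to (3,8)
Step 6: enter (3,8), '.' pass, move right to (3,9)
Step 7: at (3,9) — EXIT via right edge, pos 3
Path length (cell visits): 6

Answer: 6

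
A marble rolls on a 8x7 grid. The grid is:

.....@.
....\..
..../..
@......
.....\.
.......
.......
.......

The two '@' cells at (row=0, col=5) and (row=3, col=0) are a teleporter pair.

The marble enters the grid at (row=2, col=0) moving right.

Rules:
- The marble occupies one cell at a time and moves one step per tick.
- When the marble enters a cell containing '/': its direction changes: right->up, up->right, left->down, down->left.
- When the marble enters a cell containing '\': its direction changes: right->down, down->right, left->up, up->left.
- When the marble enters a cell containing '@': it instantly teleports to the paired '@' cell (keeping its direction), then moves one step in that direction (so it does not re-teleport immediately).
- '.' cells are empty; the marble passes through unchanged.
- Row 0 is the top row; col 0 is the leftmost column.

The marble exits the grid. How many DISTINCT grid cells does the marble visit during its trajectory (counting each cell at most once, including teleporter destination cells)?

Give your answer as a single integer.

Answer: 10

Derivation:
Step 1: enter (2,0), '.' pass, move right to (2,1)
Step 2: enter (2,1), '.' pass, move right to (2,2)
Step 3: enter (2,2), '.' pass, move right to (2,3)
Step 4: enter (2,3), '.' pass, move right to (2,4)
Step 5: enter (2,4), '/' deflects right->up, move up to (1,4)
Step 6: enter (1,4), '\' deflects up->left, move left to (1,3)
Step 7: enter (1,3), '.' pass, move left to (1,2)
Step 8: enter (1,2), '.' pass, move left to (1,1)
Step 9: enter (1,1), '.' pass, move left to (1,0)
Step 10: enter (1,0), '.' pass, move left to (1,-1)
Step 11: at (1,-1) — EXIT via left edge, pos 1
Distinct cells visited: 10 (path length 10)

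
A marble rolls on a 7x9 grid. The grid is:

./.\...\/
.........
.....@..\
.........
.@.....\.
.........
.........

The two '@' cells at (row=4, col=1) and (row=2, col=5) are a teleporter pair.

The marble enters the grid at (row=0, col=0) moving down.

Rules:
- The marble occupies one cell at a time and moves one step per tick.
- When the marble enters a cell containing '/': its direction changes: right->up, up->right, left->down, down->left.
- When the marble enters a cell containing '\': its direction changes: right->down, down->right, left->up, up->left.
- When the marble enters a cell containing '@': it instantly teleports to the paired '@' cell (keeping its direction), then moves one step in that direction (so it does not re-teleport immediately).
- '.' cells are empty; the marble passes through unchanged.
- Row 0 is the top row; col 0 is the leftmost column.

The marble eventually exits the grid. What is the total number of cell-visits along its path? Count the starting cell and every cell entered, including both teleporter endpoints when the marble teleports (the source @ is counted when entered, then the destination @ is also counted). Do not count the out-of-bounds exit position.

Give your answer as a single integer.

Step 1: enter (0,0), '.' pass, move down to (1,0)
Step 2: enter (1,0), '.' pass, move down to (2,0)
Step 3: enter (2,0), '.' pass, move down to (3,0)
Step 4: enter (3,0), '.' pass, move down to (4,0)
Step 5: enter (4,0), '.' pass, move down to (5,0)
Step 6: enter (5,0), '.' pass, move down to (6,0)
Step 7: enter (6,0), '.' pass, move down to (7,0)
Step 8: at (7,0) — EXIT via bottom edge, pos 0
Path length (cell visits): 7

Answer: 7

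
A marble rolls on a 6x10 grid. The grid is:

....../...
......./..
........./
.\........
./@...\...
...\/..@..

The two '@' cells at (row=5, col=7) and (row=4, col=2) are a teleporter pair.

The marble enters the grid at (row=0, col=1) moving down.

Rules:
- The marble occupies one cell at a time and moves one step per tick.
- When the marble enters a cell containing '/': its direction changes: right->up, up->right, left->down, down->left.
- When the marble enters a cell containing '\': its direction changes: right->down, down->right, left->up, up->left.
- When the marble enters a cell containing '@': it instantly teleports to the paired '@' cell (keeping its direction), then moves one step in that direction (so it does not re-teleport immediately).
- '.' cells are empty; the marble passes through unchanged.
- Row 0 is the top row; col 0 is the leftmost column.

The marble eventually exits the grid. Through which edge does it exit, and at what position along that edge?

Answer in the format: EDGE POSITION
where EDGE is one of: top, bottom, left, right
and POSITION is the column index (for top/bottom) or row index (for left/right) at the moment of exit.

Step 1: enter (0,1), '.' pass, move down to (1,1)
Step 2: enter (1,1), '.' pass, move down to (2,1)
Step 3: enter (2,1), '.' pass, move down to (3,1)
Step 4: enter (3,1), '\' deflects down->right, move right to (3,2)
Step 5: enter (3,2), '.' pass, move right to (3,3)
Step 6: enter (3,3), '.' pass, move right to (3,4)
Step 7: enter (3,4), '.' pass, move right to (3,5)
Step 8: enter (3,5), '.' pass, move right to (3,6)
Step 9: enter (3,6), '.' pass, move right to (3,7)
Step 10: enter (3,7), '.' pass, move right to (3,8)
Step 11: enter (3,8), '.' pass, move right to (3,9)
Step 12: enter (3,9), '.' pass, move right to (3,10)
Step 13: at (3,10) — EXIT via right edge, pos 3

Answer: right 3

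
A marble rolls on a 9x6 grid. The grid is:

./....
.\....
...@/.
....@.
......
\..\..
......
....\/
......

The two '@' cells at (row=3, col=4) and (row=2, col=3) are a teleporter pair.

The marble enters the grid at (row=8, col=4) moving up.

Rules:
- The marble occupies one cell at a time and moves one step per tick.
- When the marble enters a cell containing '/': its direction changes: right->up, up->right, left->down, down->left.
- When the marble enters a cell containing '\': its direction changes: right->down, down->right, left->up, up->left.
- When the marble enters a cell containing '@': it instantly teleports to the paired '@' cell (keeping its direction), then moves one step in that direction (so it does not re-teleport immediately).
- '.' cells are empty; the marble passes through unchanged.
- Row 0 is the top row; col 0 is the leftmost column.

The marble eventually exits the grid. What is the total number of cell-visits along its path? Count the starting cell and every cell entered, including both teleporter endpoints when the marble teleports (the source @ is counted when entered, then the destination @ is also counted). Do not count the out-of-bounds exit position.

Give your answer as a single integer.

Step 1: enter (8,4), '.' pass, move up to (7,4)
Step 2: enter (7,4), '\' deflects up->left, move left to (7,3)
Step 3: enter (7,3), '.' pass, move left to (7,2)
Step 4: enter (7,2), '.' pass, move left to (7,1)
Step 5: enter (7,1), '.' pass, move left to (7,0)
Step 6: enter (7,0), '.' pass, move left to (7,-1)
Step 7: at (7,-1) — EXIT via left edge, pos 7
Path length (cell visits): 6

Answer: 6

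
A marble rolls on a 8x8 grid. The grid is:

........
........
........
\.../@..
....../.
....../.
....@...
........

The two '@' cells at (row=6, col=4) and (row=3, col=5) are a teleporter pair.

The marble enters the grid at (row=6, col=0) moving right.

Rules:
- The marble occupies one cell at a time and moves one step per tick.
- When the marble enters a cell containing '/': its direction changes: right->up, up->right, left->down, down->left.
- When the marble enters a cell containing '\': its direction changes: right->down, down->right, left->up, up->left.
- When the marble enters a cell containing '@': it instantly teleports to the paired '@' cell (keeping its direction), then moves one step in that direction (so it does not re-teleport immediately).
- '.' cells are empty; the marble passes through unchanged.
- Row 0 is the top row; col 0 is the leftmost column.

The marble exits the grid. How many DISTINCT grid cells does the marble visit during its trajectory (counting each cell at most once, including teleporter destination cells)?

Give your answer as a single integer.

Step 1: enter (6,0), '.' pass, move right to (6,1)
Step 2: enter (6,1), '.' pass, move right to (6,2)
Step 3: enter (6,2), '.' pass, move right to (6,3)
Step 4: enter (6,3), '.' pass, move right to (6,4)
Step 5: enter (6,4), '@' teleport (6,4)->(3,5), also enter (3,5), move right to (3,6)
Step 6: enter (3,6), '.' pass, move right to (3,7)
Step 7: enter (3,7), '.' pass, move right to (3,8)
Step 8: at (3,8) — EXIT via right edge, pos 3
Distinct cells visited: 8 (path length 8)

Answer: 8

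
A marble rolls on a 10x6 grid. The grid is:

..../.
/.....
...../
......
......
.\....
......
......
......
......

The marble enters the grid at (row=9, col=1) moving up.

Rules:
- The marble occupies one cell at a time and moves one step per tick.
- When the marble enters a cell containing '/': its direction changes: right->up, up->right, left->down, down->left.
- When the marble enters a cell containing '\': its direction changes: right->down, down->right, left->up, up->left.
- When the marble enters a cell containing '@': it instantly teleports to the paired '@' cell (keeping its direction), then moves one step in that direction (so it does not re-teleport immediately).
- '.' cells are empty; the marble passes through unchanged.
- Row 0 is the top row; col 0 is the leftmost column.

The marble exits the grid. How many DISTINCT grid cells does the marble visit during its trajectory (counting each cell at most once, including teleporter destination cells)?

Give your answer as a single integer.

Step 1: enter (9,1), '.' pass, move up to (8,1)
Step 2: enter (8,1), '.' pass, move up to (7,1)
Step 3: enter (7,1), '.' pass, move up to (6,1)
Step 4: enter (6,1), '.' pass, move up to (5,1)
Step 5: enter (5,1), '\' deflects up->left, move left to (5,0)
Step 6: enter (5,0), '.' pass, move left to (5,-1)
Step 7: at (5,-1) — EXIT via left edge, pos 5
Distinct cells visited: 6 (path length 6)

Answer: 6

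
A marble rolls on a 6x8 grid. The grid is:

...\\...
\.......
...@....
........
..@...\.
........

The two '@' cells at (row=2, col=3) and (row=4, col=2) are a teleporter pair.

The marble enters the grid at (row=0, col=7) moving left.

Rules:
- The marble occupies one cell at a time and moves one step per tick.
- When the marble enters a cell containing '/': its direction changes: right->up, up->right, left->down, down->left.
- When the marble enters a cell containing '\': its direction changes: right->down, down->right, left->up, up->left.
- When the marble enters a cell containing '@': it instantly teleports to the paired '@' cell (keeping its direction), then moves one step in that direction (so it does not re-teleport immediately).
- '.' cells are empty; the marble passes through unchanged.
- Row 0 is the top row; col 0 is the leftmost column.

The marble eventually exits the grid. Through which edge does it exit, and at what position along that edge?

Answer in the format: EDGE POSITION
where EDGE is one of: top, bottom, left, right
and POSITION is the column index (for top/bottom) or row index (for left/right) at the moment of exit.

Answer: top 4

Derivation:
Step 1: enter (0,7), '.' pass, move left to (0,6)
Step 2: enter (0,6), '.' pass, move left to (0,5)
Step 3: enter (0,5), '.' pass, move left to (0,4)
Step 4: enter (0,4), '\' deflects left->up, move up to (-1,4)
Step 5: at (-1,4) — EXIT via top edge, pos 4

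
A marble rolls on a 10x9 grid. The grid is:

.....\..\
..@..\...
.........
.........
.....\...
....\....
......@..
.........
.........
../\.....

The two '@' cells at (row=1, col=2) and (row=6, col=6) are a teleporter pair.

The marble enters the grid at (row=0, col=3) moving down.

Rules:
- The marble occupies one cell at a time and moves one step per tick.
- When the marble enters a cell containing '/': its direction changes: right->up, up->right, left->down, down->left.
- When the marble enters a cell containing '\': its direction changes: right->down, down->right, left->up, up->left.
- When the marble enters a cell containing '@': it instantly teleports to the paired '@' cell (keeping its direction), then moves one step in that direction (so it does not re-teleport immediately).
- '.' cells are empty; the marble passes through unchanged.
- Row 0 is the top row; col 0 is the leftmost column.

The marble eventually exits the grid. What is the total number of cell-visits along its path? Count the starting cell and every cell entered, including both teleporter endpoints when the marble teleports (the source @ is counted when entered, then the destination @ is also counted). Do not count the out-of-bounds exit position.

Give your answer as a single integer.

Step 1: enter (0,3), '.' pass, move down to (1,3)
Step 2: enter (1,3), '.' pass, move down to (2,3)
Step 3: enter (2,3), '.' pass, move down to (3,3)
Step 4: enter (3,3), '.' pass, move down to (4,3)
Step 5: enter (4,3), '.' pass, move down to (5,3)
Step 6: enter (5,3), '.' pass, move down to (6,3)
Step 7: enter (6,3), '.' pass, move down to (7,3)
Step 8: enter (7,3), '.' pass, move down to (8,3)
Step 9: enter (8,3), '.' pass, move down to (9,3)
Step 10: enter (9,3), '\' deflects down->right, move right to (9,4)
Step 11: enter (9,4), '.' pass, move right to (9,5)
Step 12: enter (9,5), '.' pass, move right to (9,6)
Step 13: enter (9,6), '.' pass, move right to (9,7)
Step 14: enter (9,7), '.' pass, move right to (9,8)
Step 15: enter (9,8), '.' pass, move right to (9,9)
Step 16: at (9,9) — EXIT via right edge, pos 9
Path length (cell visits): 15

Answer: 15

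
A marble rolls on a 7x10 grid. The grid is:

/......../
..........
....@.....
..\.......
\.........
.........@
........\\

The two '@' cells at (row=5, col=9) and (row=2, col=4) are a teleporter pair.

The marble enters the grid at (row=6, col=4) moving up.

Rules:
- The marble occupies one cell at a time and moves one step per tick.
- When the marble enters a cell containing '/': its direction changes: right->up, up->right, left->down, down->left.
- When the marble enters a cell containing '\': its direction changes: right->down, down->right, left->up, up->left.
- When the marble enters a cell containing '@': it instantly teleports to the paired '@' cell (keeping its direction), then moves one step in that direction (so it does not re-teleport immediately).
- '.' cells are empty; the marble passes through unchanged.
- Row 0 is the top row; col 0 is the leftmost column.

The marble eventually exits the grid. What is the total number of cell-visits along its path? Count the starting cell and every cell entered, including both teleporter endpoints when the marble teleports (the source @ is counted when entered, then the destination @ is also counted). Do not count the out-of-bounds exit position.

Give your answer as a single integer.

Answer: 11

Derivation:
Step 1: enter (6,4), '.' pass, move up to (5,4)
Step 2: enter (5,4), '.' pass, move up to (4,4)
Step 3: enter (4,4), '.' pass, move up to (3,4)
Step 4: enter (3,4), '.' pass, move up to (2,4)
Step 5: enter (2,4), '@' teleport (2,4)->(5,9), also enter (5,9), move up to (4,9)
Step 6: enter (4,9), '.' pass, move up to (3,9)
Step 7: enter (3,9), '.' pass, move up to (2,9)
Step 8: enter (2,9), '.' pass, move up to (1,9)
Step 9: enter (1,9), '.' pass, move up to (0,9)
Step 10: enter (0,9), '/' deflects up->right, move right to (0,10)
Step 11: at (0,10) — EXIT via right edge, pos 0
Path length (cell visits): 11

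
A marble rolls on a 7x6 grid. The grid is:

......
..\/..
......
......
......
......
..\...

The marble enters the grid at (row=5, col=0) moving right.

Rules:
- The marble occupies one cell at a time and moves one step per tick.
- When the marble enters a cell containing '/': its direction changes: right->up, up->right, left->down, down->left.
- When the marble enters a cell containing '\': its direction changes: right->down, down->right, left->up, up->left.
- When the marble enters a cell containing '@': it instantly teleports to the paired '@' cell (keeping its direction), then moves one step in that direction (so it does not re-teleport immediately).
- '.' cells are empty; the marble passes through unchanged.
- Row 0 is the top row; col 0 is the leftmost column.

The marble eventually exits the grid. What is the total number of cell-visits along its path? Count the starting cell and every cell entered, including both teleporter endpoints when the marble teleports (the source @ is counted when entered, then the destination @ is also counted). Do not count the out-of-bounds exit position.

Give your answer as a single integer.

Answer: 6

Derivation:
Step 1: enter (5,0), '.' pass, move right to (5,1)
Step 2: enter (5,1), '.' pass, move right to (5,2)
Step 3: enter (5,2), '.' pass, move right to (5,3)
Step 4: enter (5,3), '.' pass, move right to (5,4)
Step 5: enter (5,4), '.' pass, move right to (5,5)
Step 6: enter (5,5), '.' pass, move right to (5,6)
Step 7: at (5,6) — EXIT via right edge, pos 5
Path length (cell visits): 6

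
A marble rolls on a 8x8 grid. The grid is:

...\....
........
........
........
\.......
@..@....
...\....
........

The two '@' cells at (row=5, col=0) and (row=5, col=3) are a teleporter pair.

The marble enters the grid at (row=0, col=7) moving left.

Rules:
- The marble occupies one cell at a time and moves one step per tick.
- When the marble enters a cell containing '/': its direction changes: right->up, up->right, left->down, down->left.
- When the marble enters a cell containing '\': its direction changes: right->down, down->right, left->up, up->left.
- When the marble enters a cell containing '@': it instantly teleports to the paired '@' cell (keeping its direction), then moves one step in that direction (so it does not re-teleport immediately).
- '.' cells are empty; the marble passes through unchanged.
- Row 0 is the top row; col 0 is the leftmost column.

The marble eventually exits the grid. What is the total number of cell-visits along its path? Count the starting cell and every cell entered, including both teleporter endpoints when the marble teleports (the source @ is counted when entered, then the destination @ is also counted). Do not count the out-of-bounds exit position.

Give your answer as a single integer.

Answer: 5

Derivation:
Step 1: enter (0,7), '.' pass, move left to (0,6)
Step 2: enter (0,6), '.' pass, move left to (0,5)
Step 3: enter (0,5), '.' pass, move left to (0,4)
Step 4: enter (0,4), '.' pass, move left to (0,3)
Step 5: enter (0,3), '\' deflects left->up, move up to (-1,3)
Step 6: at (-1,3) — EXIT via top edge, pos 3
Path length (cell visits): 5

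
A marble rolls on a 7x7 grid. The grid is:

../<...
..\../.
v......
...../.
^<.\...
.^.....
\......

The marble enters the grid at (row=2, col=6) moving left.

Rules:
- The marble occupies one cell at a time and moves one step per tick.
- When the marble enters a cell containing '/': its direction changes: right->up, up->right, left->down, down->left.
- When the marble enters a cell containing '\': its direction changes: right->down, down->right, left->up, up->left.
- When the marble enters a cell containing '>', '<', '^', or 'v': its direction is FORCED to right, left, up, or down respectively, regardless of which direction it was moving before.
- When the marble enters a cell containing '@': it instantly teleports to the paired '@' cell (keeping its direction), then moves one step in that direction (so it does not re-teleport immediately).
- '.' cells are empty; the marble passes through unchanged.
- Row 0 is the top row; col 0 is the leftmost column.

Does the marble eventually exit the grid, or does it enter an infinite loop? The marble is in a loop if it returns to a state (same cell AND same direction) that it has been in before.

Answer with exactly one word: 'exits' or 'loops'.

Answer: loops

Derivation:
Step 1: enter (2,6), '.' pass, move left to (2,5)
Step 2: enter (2,5), '.' pass, move left to (2,4)
Step 3: enter (2,4), '.' pass, move left to (2,3)
Step 4: enter (2,3), '.' pass, move left to (2,2)
Step 5: enter (2,2), '.' pass, move left to (2,1)
Step 6: enter (2,1), '.' pass, move left to (2,0)
Step 7: enter (2,0), 'v' forces left->down, move down to (3,0)
Step 8: enter (3,0), '.' pass, move down to (4,0)
Step 9: enter (4,0), '^' forces down->up, move up to (3,0)
Step 10: enter (3,0), '.' pass, move up to (2,0)
Step 11: enter (2,0), 'v' forces up->down, move down to (3,0)
Step 12: at (3,0) dir=down — LOOP DETECTED (seen before)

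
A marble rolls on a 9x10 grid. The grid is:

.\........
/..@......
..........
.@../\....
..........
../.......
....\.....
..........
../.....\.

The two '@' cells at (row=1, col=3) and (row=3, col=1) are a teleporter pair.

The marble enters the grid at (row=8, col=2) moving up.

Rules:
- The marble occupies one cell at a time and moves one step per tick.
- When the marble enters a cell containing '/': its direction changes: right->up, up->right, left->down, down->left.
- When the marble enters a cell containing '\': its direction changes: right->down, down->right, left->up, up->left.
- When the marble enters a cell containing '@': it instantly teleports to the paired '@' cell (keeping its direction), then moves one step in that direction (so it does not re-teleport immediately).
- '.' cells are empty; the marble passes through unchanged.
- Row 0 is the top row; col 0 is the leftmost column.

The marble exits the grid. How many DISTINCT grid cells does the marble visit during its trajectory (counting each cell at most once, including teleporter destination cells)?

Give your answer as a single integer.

Step 1: enter (8,2), '/' deflects up->right, move right to (8,3)
Step 2: enter (8,3), '.' pass, move right to (8,4)
Step 3: enter (8,4), '.' pass, move right to (8,5)
Step 4: enter (8,5), '.' pass, move right to (8,6)
Step 5: enter (8,6), '.' pass, move right to (8,7)
Step 6: enter (8,7), '.' pass, move right to (8,8)
Step 7: enter (8,8), '\' deflects right->down, move down to (9,8)
Step 8: at (9,8) — EXIT via bottom edge, pos 8
Distinct cells visited: 7 (path length 7)

Answer: 7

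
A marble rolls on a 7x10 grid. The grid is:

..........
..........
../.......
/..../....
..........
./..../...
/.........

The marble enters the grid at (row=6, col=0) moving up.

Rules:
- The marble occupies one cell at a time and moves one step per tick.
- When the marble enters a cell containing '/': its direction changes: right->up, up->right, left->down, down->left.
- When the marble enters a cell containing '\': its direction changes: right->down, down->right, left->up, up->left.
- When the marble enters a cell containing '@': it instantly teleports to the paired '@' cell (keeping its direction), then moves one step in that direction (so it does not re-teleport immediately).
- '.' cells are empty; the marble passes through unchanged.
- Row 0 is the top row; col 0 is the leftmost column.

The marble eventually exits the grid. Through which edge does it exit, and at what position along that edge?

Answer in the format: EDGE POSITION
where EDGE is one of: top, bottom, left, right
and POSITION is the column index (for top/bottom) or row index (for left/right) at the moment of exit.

Step 1: enter (6,0), '/' deflects up->right, move right to (6,1)
Step 2: enter (6,1), '.' pass, move right to (6,2)
Step 3: enter (6,2), '.' pass, move right to (6,3)
Step 4: enter (6,3), '.' pass, move right to (6,4)
Step 5: enter (6,4), '.' pass, move right to (6,5)
Step 6: enter (6,5), '.' pass, move right to (6,6)
Step 7: enter (6,6), '.' pass, move right to (6,7)
Step 8: enter (6,7), '.' pass, move right to (6,8)
Step 9: enter (6,8), '.' pass, move right to (6,9)
Step 10: enter (6,9), '.' pass, move right to (6,10)
Step 11: at (6,10) — EXIT via right edge, pos 6

Answer: right 6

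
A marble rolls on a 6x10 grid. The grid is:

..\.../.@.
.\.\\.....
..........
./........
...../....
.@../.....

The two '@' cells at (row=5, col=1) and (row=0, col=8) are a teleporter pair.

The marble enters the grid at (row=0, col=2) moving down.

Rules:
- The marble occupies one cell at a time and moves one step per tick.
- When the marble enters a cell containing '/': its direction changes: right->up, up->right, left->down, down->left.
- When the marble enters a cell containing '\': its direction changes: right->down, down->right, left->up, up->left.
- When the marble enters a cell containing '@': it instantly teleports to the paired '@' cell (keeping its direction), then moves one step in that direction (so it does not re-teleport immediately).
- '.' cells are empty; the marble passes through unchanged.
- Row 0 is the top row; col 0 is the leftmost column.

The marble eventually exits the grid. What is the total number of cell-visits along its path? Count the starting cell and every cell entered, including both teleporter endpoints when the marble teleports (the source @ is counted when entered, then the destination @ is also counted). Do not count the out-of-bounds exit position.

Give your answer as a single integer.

Step 1: enter (0,2), '\' deflects down->right, move right to (0,3)
Step 2: enter (0,3), '.' pass, move right to (0,4)
Step 3: enter (0,4), '.' pass, move right to (0,5)
Step 4: enter (0,5), '.' pass, move right to (0,6)
Step 5: enter (0,6), '/' deflects right->up, move up to (-1,6)
Step 6: at (-1,6) — EXIT via top edge, pos 6
Path length (cell visits): 5

Answer: 5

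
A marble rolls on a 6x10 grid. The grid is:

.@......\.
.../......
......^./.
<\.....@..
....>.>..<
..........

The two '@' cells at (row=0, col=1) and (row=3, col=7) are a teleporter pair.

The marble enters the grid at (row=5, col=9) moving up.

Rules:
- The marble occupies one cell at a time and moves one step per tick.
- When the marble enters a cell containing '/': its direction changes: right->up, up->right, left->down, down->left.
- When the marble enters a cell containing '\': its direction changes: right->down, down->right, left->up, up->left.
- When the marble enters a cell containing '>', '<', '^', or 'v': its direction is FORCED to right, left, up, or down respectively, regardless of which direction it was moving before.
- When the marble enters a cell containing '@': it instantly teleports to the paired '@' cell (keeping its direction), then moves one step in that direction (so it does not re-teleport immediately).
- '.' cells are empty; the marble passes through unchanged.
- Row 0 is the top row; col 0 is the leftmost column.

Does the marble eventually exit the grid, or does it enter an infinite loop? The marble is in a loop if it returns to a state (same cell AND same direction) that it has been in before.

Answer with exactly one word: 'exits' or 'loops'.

Step 1: enter (5,9), '.' pass, move up to (4,9)
Step 2: enter (4,9), '<' forces up->left, move left to (4,8)
Step 3: enter (4,8), '.' pass, move left to (4,7)
Step 4: enter (4,7), '.' pass, move left to (4,6)
Step 5: enter (4,6), '>' forces left->right, move right to (4,7)
Step 6: enter (4,7), '.' pass, move right to (4,8)
Step 7: enter (4,8), '.' pass, move right to (4,9)
Step 8: enter (4,9), '<' forces right->left, move left to (4,8)
Step 9: at (4,8) dir=left — LOOP DETECTED (seen before)

Answer: loops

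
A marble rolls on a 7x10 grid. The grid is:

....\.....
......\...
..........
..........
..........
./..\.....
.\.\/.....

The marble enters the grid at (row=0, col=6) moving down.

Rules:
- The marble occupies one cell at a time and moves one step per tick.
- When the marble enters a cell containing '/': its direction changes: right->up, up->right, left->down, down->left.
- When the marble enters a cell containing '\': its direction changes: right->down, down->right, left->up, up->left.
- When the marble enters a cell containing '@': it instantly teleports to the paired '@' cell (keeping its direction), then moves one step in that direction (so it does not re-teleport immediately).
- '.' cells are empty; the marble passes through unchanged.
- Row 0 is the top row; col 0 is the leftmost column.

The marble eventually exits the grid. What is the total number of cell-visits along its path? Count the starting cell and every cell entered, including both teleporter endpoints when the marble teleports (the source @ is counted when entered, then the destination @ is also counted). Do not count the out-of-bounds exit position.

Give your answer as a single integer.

Answer: 5

Derivation:
Step 1: enter (0,6), '.' pass, move down to (1,6)
Step 2: enter (1,6), '\' deflects down->right, move right to (1,7)
Step 3: enter (1,7), '.' pass, move right to (1,8)
Step 4: enter (1,8), '.' pass, move right to (1,9)
Step 5: enter (1,9), '.' pass, move right to (1,10)
Step 6: at (1,10) — EXIT via right edge, pos 1
Path length (cell visits): 5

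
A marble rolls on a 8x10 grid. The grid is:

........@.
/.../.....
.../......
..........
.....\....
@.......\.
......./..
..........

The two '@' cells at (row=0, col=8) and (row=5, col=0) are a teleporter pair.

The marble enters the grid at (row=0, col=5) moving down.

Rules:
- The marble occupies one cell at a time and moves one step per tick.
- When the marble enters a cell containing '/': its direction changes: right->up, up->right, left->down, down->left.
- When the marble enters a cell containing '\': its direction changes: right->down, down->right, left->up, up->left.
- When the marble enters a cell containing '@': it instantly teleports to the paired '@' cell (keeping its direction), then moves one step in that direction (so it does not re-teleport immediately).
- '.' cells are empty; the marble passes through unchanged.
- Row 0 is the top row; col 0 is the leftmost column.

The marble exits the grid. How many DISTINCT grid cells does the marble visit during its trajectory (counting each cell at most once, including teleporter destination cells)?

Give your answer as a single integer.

Step 1: enter (0,5), '.' pass, move down to (1,5)
Step 2: enter (1,5), '.' pass, move down to (2,5)
Step 3: enter (2,5), '.' pass, move down to (3,5)
Step 4: enter (3,5), '.' pass, move down to (4,5)
Step 5: enter (4,5), '\' deflects down->right, move right to (4,6)
Step 6: enter (4,6), '.' pass, move right to (4,7)
Step 7: enter (4,7), '.' pass, move right to (4,8)
Step 8: enter (4,8), '.' pass, move right to (4,9)
Step 9: enter (4,9), '.' pass, move right to (4,10)
Step 10: at (4,10) — EXIT via right edge, pos 4
Distinct cells visited: 9 (path length 9)

Answer: 9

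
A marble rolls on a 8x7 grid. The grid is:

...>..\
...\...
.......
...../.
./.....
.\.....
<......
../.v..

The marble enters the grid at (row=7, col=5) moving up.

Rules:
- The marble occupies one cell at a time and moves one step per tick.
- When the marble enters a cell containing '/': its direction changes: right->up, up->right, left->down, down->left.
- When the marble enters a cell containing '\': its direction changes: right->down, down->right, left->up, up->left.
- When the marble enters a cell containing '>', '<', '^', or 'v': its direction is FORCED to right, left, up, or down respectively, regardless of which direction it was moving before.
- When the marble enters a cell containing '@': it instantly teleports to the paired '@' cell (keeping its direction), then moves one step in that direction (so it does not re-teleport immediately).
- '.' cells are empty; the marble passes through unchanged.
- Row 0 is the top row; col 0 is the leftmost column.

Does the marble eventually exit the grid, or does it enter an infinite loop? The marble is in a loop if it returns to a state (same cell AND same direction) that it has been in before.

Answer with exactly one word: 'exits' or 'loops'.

Answer: exits

Derivation:
Step 1: enter (7,5), '.' pass, move up to (6,5)
Step 2: enter (6,5), '.' pass, move up to (5,5)
Step 3: enter (5,5), '.' pass, move up to (4,5)
Step 4: enter (4,5), '.' pass, move up to (3,5)
Step 5: enter (3,5), '/' deflects up->right, move right to (3,6)
Step 6: enter (3,6), '.' pass, move right to (3,7)
Step 7: at (3,7) — EXIT via right edge, pos 3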